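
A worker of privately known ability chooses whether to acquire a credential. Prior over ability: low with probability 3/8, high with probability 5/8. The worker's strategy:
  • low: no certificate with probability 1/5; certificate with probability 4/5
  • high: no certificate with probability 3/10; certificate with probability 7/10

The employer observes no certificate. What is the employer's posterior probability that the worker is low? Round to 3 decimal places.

Apply Bayes' rule using the sender's strategy as the likelihood.
P(no certificate) = (3/8)·(1/5) + (5/8)·(3/10) = 21/80
P(low | no certificate) = ((3/8)·(1/5)) / (21/80) = (3/40) / (21/80) = 2/7

0.286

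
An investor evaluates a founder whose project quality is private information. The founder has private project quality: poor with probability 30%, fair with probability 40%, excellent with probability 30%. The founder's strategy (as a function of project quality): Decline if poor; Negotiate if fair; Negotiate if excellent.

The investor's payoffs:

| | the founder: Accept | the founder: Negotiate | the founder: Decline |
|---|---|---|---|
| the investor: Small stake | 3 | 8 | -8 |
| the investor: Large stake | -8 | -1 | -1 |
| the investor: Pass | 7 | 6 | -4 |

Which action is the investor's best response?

Compute the investor's expected payoff for each action, taking the expectation over the founder's type.
E[Small stake] = 0.3·(-8) + 0.4·(8) + 0.3·(8) = 3.2
E[Large stake] = 0.3·(-1) + 0.4·(-1) + 0.3·(-1) = -1
E[Pass] = 0.3·(-4) + 0.4·(6) + 0.3·(6) = 3
Best response: Small stake (3.2 is the largest).

Small stake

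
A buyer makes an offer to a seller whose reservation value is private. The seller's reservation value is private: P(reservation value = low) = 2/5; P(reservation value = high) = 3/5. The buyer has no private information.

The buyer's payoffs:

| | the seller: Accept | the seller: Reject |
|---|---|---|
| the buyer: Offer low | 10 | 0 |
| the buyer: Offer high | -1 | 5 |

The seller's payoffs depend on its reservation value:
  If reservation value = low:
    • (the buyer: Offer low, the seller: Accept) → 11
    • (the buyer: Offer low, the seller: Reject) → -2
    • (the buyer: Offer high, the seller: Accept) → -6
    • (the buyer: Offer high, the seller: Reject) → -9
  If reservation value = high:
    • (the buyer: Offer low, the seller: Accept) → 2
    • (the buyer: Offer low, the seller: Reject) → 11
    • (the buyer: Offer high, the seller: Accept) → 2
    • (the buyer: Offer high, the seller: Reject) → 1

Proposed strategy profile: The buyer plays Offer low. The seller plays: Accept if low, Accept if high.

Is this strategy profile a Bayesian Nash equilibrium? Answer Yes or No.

The buyer plays Offer low: E[Offer low] = 2/5·(10) + 3/5·(10) = 10; E[Offer high] = -1. Best-responding. ✓
The seller (reservation value low), facing Offer low: Accept gives 11, Reject gives -2. Proposed Accept is best. ✓
The seller (reservation value high), facing Offer low: Accept gives 2, Reject gives 11. Proposed Accept is not best — profitable deviation exists. ✗

No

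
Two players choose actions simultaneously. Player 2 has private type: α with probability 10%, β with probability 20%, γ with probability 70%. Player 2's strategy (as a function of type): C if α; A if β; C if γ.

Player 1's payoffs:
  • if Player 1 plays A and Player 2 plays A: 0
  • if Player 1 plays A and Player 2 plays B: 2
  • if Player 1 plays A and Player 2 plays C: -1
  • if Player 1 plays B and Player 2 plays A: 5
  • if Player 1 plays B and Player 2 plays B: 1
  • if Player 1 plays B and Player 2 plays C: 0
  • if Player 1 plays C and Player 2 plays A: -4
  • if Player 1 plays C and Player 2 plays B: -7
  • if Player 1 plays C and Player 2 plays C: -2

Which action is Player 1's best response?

B

E[A] = 0.1·(-1) + 0.2·(0) + 0.7·(-1) = -0.8
E[B] = 0.1·(0) + 0.2·(5) + 0.7·(0) = 1
E[C] = 0.1·(-2) + 0.2·(-4) + 0.7·(-2) = -2.4
Best response: B (1 is the largest).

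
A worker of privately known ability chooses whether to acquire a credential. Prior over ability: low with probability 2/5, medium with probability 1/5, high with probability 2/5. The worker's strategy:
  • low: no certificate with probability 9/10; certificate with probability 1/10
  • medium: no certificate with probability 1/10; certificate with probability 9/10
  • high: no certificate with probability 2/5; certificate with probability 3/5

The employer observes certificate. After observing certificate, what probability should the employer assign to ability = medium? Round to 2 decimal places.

P(certificate) = (2/5)·(1/10) + (1/5)·(9/10) + (2/5)·(3/5) = 23/50
P(medium | certificate) = ((1/5)·(9/10)) / (23/50) = (9/50) / (23/50) = 9/23

0.39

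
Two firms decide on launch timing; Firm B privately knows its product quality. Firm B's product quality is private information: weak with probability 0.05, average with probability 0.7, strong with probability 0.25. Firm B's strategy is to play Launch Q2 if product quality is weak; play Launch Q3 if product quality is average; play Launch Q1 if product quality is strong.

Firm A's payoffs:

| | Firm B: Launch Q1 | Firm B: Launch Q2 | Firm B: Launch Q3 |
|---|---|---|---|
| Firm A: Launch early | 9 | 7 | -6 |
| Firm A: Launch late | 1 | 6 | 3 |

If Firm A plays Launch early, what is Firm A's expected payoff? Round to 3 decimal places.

E[Launch early] = 0.05·7 + 0.7·(-6) + 0.25·9 = 0.35 + (-4.2) + 2.25 = -1.6

-1.600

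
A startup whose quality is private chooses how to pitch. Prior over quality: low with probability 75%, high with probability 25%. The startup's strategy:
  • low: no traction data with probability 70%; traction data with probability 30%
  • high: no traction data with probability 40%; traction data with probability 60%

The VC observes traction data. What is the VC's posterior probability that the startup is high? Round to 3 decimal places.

0.400

Apply Bayes' rule using the sender's strategy as the likelihood.
P(traction data) = 0.75·0.3 + 0.25·0.6 = 0.375
P(high | traction data) = (0.25·0.6) / 0.375 = 0.15 / 0.375 = 0.4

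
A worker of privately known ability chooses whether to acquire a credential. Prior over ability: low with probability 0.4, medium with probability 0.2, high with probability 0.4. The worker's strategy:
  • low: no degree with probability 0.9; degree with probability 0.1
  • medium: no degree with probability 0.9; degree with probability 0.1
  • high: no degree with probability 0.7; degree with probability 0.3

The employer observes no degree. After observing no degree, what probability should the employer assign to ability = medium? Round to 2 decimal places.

0.22

Apply Bayes' rule using the sender's strategy as the likelihood.
P(no degree) = 0.4·0.9 + 0.2·0.9 + 0.4·0.7 = 0.82
P(medium | no degree) = (0.2·0.9) / 0.82 = 0.18 / 0.82 = 0.219512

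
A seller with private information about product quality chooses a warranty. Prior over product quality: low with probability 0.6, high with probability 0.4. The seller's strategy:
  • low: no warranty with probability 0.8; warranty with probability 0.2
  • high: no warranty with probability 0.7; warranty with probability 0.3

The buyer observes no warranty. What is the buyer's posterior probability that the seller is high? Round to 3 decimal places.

0.368

Apply Bayes' rule using the sender's strategy as the likelihood.
P(no warranty) = 0.6·0.8 + 0.4·0.7 = 0.76
P(high | no warranty) = (0.4·0.7) / 0.76 = 0.28 / 0.76 = 0.368421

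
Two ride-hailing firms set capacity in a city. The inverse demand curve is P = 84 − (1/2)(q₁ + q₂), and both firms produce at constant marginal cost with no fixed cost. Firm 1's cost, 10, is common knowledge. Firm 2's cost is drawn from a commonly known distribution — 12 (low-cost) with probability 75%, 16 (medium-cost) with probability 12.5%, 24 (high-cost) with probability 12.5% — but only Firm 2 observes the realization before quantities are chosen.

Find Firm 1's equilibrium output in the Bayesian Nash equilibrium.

52

Firm 2 with cost c maximizes (84 − (1/2)(q₁+q₂) − c)·q₂, giving q₂(c) = (84 − c − (1/2)q₁).
E[c₂] = 0.75·12 + 0.125·16 + 0.125·24 = 14
Firm 1's FOC against E[q₂] yields q₁ = (84 − 2·10 + E[c₂])/(3/2) = (84 − 20 + 14)/(3/2) = 52.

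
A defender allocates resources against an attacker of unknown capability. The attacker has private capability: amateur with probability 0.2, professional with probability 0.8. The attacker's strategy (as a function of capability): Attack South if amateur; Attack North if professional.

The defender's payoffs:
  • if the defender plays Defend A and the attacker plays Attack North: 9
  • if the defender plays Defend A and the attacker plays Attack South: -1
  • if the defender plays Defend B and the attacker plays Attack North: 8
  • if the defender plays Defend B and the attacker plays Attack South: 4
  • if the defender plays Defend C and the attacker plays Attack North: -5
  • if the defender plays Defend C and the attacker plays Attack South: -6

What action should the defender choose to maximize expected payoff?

Defend B

Compute the defender's expected payoff for each action, taking the expectation over the attacker's type.
E[Defend A] = 0.2·(-1) + 0.8·(9) = 7
E[Defend B] = 0.2·(4) + 0.8·(8) = 7.2
E[Defend C] = 0.2·(-6) + 0.8·(-5) = -5.2
Best response: Defend B (7.2 is the largest).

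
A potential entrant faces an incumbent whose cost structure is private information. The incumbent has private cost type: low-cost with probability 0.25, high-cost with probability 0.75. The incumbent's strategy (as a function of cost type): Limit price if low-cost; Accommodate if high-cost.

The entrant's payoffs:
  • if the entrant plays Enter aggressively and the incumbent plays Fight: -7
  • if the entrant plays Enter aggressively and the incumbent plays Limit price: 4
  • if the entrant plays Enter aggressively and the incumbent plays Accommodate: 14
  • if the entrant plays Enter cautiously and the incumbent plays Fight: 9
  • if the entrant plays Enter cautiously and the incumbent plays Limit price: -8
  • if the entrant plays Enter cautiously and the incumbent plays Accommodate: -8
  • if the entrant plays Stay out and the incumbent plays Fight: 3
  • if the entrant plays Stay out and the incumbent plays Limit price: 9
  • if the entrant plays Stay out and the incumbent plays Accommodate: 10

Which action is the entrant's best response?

Enter aggressively

Compute the entrant's expected payoff for each action, taking the expectation over the incumbent's type.
E[Enter aggressively] = 0.25·(4) + 0.75·(14) = 11.5
E[Enter cautiously] = 0.25·(-8) + 0.75·(-8) = -8
E[Stay out] = 0.25·(9) + 0.75·(10) = 9.75
Best response: Enter aggressively (11.5 is the largest).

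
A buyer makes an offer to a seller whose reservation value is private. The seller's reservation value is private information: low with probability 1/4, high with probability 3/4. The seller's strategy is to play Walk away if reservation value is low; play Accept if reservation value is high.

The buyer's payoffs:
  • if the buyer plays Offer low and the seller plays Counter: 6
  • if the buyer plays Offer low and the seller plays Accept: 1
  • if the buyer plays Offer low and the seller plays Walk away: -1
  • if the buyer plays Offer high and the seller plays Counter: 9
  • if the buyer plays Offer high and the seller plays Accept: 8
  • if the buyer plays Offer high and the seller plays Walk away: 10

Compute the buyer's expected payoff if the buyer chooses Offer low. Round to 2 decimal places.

E[Offer low] = 1/4·(-1) + 3/4·1 = (-1/4) + 3/4 = 1/2

0.50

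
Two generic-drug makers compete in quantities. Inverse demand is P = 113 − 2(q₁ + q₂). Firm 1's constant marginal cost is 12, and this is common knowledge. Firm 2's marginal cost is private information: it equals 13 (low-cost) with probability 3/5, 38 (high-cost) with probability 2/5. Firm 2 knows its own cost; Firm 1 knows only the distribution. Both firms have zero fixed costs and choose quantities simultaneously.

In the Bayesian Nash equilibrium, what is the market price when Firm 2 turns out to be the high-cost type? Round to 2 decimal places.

Type-c best response for Firm 2: q₂(c) = (113 − c)/4 − q₁/2.
Firm 1 maximizes expected profit; its first-order condition is 113 − 4q₁ − 2E[q₂] − 12 = 0.
Substituting E[q₂] and solving: E[c₂] = 23, so q₁ = (113 − 2·12 + 23)/6 = 18.6667.
q₂(high-cost) = 9.41667, so P = 113 − 2·(18.6667 + 9.41667) = 56.8333.

56.83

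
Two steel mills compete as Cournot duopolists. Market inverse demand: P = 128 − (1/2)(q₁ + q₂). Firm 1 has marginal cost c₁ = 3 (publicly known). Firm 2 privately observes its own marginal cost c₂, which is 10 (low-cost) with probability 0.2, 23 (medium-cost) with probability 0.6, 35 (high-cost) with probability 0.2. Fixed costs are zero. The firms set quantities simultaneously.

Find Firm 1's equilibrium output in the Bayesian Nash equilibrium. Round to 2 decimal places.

Firm 2 with cost c maximizes (128 − (1/2)(q₁+q₂) − c)·q₂, giving q₂(c) = (128 − c − (1/2)q₁).
E[c₂] = 0.2·10 + 0.6·23 + 0.2·35 = 22.8
Firm 1's FOC against E[q₂] yields q₁ = (128 − 2·3 + E[c₂])/(3/2) = (128 − 6 + 22.8)/(3/2) = 96.5333.

96.53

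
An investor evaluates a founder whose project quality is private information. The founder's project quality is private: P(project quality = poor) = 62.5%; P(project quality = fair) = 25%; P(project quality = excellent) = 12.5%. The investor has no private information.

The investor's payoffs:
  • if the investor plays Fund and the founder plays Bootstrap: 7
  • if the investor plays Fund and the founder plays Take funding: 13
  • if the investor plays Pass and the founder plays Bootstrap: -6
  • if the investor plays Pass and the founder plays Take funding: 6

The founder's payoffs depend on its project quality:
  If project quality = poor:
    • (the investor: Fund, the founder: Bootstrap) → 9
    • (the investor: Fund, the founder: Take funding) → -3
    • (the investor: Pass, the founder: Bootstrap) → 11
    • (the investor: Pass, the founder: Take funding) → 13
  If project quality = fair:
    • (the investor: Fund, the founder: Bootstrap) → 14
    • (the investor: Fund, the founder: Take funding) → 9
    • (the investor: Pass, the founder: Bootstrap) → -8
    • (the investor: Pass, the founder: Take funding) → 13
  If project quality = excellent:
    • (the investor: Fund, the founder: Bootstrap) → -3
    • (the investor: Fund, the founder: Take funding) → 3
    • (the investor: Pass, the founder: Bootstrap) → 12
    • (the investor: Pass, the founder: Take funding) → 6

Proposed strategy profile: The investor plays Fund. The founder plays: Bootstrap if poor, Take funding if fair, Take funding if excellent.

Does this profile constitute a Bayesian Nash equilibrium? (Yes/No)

No

A profile is a BNE iff every type of every player is best-responding given beliefs about the other side.
The investor plays Fund: E[Fund] = 0.625·(7) + 0.25·(13) + 0.125·(13) = 9.25; E[Pass] = -1.5. Best-responding. ✓
The founder (project quality poor), facing Fund: Bootstrap gives 9, Take funding gives -3. Proposed Bootstrap is best. ✓
The founder (project quality fair), facing Fund: Bootstrap gives 14, Take funding gives 9. Proposed Take funding is not best — profitable deviation exists. ✗
The founder (project quality excellent), facing Fund: Bootstrap gives -3, Take funding gives 3. Proposed Take funding is best. ✓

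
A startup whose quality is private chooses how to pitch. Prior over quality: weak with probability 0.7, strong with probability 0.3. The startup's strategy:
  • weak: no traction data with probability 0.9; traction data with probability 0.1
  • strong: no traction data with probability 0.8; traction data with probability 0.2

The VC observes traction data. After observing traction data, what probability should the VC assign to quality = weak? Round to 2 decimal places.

0.54

P(traction data) = 0.7·0.1 + 0.3·0.2 = 0.13
P(weak | traction data) = (0.7·0.1) / 0.13 = 0.07 / 0.13 = 0.538462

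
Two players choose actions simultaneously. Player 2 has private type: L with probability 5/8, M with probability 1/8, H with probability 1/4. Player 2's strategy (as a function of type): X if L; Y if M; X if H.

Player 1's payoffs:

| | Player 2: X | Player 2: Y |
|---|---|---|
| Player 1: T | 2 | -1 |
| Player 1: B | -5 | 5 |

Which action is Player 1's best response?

E[T] = 5/8·(2) + 1/8·(-1) + 1/4·(2) = 13/8
E[B] = 5/8·(-5) + 1/8·(5) + 1/4·(-5) = -15/4
Best response: T (13/8 is the largest).

T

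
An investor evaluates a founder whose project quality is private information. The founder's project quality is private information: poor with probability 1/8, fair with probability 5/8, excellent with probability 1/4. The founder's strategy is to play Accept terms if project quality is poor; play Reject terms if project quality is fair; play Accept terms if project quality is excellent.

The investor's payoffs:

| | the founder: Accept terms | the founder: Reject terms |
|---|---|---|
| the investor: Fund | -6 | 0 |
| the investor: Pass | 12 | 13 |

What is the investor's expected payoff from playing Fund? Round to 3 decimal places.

E[Fund] = 1/8·(-6) + 5/8·0 + 1/4·(-6) = (-3/4) + 0 + (-3/2) = -9/4

-2.250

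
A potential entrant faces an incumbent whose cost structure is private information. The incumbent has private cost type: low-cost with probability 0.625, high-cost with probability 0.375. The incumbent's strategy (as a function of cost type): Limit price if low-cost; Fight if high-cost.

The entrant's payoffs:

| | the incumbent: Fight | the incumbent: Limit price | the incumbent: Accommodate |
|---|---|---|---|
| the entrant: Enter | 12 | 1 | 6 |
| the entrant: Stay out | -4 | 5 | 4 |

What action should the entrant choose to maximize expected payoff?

Enter

Compute the entrant's expected payoff for each action, taking the expectation over the incumbent's type.
E[Enter] = 0.625·(1) + 0.375·(12) = 5.125
E[Stay out] = 0.625·(5) + 0.375·(-4) = 1.625
Best response: Enter (5.125 is the largest).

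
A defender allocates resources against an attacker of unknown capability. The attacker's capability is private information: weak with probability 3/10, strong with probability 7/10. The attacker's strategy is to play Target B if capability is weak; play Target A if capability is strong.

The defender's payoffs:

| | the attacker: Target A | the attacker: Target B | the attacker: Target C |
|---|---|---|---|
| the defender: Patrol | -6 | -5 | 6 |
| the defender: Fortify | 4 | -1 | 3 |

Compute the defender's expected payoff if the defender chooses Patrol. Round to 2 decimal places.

-5.70

E[Patrol] = 3/10·(-5) + 7/10·(-6) = (-3/2) + (-21/5) = -57/10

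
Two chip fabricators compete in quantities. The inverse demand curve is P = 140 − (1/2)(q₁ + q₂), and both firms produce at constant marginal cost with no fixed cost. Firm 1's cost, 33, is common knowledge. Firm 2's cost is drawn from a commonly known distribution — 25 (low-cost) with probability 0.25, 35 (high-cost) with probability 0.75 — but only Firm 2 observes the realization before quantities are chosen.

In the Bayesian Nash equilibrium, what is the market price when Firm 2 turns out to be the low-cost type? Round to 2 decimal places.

64.75

Firm 2 with cost c maximizes (140 − (1/2)(q₁+q₂) − c)·q₂, giving q₂(c) = (140 − c − (1/2)q₁).
E[c₂] = 0.25·25 + 0.75·35 = 32.5
Firm 1's FOC against E[q₂] yields q₁ = (140 − 2·33 + E[c₂])/(3/2) = (140 − 66 + 32.5)/(3/2) = 71.
q₂(low-cost) = 79.5, so P = 140 − (1/2)·(71 + 79.5) = 64.75.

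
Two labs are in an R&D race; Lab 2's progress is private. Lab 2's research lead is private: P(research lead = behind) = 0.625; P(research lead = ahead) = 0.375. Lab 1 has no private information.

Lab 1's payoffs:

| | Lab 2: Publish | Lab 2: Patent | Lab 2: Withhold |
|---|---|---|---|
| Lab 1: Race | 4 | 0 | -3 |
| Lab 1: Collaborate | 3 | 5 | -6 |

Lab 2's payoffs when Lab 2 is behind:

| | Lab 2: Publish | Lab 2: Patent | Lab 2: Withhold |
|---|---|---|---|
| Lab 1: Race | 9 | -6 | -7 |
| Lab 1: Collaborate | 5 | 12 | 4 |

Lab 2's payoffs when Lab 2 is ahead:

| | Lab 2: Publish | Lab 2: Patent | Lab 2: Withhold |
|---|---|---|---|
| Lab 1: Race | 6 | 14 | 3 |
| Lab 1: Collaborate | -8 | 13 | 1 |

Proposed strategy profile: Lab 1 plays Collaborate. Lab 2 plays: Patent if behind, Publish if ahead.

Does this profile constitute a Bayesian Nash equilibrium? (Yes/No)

No

Lab 1 plays Collaborate: E[Collaborate] = 0.625·(5) + 0.375·(3) = 4.25; E[Race] = 1.5. Best-responding. ✓
Lab 2 (research lead behind), facing Collaborate: Publish gives 5, Patent gives 12, Withhold gives 4. Proposed Patent is best. ✓
Lab 2 (research lead ahead), facing Collaborate: Publish gives -8, Patent gives 13, Withhold gives 1. Proposed Publish is not best — profitable deviation exists. ✗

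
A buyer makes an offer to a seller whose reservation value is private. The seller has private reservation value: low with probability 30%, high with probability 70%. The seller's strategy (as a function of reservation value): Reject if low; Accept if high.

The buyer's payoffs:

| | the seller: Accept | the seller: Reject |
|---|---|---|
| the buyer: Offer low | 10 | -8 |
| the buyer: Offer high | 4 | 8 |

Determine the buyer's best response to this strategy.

Compute the buyer's expected payoff for each action, taking the expectation over the seller's type.
E[Offer low] = 0.3·(-8) + 0.7·(10) = 4.6
E[Offer high] = 0.3·(8) + 0.7·(4) = 5.2
Best response: Offer high (5.2 is the largest).

Offer high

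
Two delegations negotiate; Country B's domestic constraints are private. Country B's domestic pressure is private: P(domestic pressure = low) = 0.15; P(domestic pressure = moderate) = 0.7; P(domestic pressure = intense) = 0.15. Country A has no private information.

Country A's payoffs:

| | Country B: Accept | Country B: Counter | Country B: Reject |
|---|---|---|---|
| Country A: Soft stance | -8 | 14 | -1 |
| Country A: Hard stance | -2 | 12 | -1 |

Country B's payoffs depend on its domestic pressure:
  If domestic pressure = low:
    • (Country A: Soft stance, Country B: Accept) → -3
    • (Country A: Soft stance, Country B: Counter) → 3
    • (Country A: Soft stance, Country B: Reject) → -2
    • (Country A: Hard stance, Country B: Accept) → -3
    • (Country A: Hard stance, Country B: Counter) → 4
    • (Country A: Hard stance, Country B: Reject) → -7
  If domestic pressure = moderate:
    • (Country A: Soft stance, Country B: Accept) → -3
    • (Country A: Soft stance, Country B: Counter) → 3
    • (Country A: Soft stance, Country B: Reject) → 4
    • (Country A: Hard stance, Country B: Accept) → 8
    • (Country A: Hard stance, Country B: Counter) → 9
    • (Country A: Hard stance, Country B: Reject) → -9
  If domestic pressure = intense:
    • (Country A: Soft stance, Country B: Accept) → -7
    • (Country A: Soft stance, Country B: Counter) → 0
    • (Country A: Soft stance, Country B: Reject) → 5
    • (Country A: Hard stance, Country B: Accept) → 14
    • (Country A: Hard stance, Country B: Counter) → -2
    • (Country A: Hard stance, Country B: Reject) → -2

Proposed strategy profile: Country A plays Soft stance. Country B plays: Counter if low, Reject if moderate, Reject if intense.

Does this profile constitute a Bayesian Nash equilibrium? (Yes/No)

Country A plays Soft stance: E[Soft stance] = 0.15·(14) + 0.7·(-1) + 0.15·(-1) = 1.25; E[Hard stance] = 0.95. Best-responding. ✓
Country B (domestic pressure low), facing Soft stance: Accept gives -3, Counter gives 3, Reject gives -2. Proposed Counter is best. ✓
Country B (domestic pressure moderate), facing Soft stance: Accept gives -3, Counter gives 3, Reject gives 4. Proposed Reject is best. ✓
Country B (domestic pressure intense), facing Soft stance: Accept gives -7, Counter gives 0, Reject gives 5. Proposed Reject is best. ✓

Yes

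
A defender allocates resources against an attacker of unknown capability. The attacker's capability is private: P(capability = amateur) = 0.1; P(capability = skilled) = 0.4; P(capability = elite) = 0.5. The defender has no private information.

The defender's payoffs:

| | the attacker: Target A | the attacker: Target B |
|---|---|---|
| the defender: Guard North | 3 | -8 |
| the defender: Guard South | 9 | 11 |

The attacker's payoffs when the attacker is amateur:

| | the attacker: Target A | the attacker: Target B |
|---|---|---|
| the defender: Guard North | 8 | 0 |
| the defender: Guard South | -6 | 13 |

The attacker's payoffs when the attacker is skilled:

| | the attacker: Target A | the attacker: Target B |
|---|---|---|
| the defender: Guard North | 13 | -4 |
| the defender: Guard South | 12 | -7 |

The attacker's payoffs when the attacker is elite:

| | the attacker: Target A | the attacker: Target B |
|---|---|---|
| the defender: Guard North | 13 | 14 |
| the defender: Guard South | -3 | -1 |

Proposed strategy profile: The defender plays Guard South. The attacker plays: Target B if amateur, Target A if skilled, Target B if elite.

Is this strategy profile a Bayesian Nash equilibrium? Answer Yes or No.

Yes

The defender plays Guard South: E[Guard South] = 0.1·(11) + 0.4·(9) + 0.5·(11) = 10.2; E[Guard North] = -3.6. Best-responding. ✓
The attacker (capability amateur), facing Guard South: Target A gives -6, Target B gives 13. Proposed Target B is best. ✓
The attacker (capability skilled), facing Guard South: Target A gives 12, Target B gives -7. Proposed Target A is best. ✓
The attacker (capability elite), facing Guard South: Target A gives -3, Target B gives -1. Proposed Target B is best. ✓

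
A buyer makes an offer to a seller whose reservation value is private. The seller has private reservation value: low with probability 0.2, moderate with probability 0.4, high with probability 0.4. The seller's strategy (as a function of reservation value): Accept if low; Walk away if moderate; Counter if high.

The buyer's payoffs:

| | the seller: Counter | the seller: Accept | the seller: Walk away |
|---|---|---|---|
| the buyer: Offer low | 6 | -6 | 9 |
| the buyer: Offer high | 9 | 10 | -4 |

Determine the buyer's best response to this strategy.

Offer low

Compute the buyer's expected payoff for each action, taking the expectation over the seller's type.
E[Offer low] = 0.2·(-6) + 0.4·(9) + 0.4·(6) = 4.8
E[Offer high] = 0.2·(10) + 0.4·(-4) + 0.4·(9) = 4
Best response: Offer low (4.8 is the largest).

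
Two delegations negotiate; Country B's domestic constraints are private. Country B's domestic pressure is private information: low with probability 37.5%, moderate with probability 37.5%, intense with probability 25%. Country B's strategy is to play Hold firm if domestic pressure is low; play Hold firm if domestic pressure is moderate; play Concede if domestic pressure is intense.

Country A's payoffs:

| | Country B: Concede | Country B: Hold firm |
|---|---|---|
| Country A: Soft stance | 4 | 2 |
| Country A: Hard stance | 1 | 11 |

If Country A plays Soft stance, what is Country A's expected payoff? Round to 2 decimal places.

Take the expectation over Country B's domestic pressure, weighting each type's action by its prior probability.
E[Soft stance] = 0.375·2 + 0.375·2 + 0.25·4 = 0.75 + 0.75 + 1 = 2.5

2.50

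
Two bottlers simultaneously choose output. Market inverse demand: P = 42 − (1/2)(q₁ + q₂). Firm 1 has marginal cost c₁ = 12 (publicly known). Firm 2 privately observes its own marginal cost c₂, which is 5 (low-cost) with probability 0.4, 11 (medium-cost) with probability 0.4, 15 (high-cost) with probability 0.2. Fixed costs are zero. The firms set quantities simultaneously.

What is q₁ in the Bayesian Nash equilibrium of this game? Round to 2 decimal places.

18.27

Type-c best response for Firm 2: q₂(c) = (42 − c) − q₁/2.
Firm 1 maximizes expected profit; its first-order condition is 42 − q₁ − (1/2)E[q₂] − 12 = 0.
Substituting E[q₂] and solving: E[c₂] = 9.4, so q₁ = (42 − 2·12 + 9.4)/(3/2) = 18.2667.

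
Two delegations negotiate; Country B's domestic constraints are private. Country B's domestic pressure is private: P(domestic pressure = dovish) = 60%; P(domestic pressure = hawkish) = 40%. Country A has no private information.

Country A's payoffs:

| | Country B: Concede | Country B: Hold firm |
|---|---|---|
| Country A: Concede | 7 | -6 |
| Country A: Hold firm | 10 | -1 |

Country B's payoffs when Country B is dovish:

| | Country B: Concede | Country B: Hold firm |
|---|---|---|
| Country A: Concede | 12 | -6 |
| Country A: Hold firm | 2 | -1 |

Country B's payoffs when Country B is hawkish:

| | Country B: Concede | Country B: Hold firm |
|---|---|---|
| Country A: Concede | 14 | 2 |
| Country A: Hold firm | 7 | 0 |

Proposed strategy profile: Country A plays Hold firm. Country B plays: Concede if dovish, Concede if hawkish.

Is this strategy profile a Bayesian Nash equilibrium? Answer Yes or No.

Yes

A profile is a BNE iff every type of every player is best-responding given beliefs about the other side.
Country A plays Hold firm: E[Hold firm] = 0.6·(10) + 0.4·(10) = 10; E[Concede] = 7. Best-responding. ✓
Country B (domestic pressure dovish), facing Hold firm: Concede gives 2, Hold firm gives -1. Proposed Concede is best. ✓
Country B (domestic pressure hawkish), facing Hold firm: Concede gives 7, Hold firm gives 0. Proposed Concede is best. ✓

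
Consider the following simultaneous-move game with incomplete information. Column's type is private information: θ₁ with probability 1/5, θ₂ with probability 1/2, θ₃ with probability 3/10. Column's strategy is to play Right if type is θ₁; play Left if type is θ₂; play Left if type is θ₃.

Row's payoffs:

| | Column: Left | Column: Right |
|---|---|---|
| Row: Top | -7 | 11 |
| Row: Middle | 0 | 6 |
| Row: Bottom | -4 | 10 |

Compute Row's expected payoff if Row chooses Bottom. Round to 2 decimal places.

-1.20

Take the expectation over Column's type, weighting each type's action by its prior probability.
E[Bottom] = 1/5·10 + 1/2·(-4) + 3/10·(-4) = 2 + (-2) + (-6/5) = -6/5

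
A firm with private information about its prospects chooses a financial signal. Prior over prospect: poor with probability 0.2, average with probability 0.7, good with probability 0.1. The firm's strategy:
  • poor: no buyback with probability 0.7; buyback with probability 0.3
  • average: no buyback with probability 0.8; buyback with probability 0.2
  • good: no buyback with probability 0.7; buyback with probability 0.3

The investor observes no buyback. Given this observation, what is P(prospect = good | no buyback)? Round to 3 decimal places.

0.091

P(no buyback) = 0.2·0.7 + 0.7·0.8 + 0.1·0.7 = 0.77
P(good | no buyback) = (0.1·0.7) / 0.77 = 0.07 / 0.77 = 0.0909091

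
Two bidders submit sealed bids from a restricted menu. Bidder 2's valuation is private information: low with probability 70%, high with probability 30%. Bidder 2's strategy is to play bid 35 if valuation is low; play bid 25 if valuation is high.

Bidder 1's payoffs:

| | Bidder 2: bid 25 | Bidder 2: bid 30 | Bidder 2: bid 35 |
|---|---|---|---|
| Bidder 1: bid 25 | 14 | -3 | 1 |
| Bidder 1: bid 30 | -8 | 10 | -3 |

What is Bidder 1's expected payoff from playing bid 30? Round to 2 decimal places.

-4.50

Take the expectation over Bidder 2's valuation, weighting each type's action by its prior probability.
E[bid 30] = 0.7·(-3) + 0.3·(-8) = (-2.1) + (-2.4) = -4.5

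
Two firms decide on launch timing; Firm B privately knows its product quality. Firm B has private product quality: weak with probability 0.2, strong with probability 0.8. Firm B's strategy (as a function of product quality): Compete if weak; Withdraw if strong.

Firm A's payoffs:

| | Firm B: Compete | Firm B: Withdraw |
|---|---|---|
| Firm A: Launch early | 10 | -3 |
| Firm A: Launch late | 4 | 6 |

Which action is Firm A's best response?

E[Launch early] = 0.2·(10) + 0.8·(-3) = -0.4
E[Launch late] = 0.2·(4) + 0.8·(6) = 5.6
Best response: Launch late (5.6 is the largest).

Launch late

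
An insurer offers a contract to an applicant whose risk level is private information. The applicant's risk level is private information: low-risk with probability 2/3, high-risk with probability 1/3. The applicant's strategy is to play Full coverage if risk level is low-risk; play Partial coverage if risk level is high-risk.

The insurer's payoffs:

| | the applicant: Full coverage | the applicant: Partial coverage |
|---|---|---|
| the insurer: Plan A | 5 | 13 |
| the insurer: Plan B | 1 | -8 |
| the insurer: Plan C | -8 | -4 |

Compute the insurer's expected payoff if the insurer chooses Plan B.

-2

E[Plan B] = 2/3·1 + 1/3·(-8) = 2/3 + (-8/3) = -2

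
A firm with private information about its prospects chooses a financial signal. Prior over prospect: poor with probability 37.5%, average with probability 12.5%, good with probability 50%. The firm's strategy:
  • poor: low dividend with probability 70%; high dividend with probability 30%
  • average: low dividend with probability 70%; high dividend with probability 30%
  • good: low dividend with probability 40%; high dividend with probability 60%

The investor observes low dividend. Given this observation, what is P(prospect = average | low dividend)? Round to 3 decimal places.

0.159

P(low dividend) = 0.375·0.7 + 0.125·0.7 + 0.5·0.4 = 0.55
P(average | low dividend) = (0.125·0.7) / 0.55 = 0.0875 / 0.55 = 0.159091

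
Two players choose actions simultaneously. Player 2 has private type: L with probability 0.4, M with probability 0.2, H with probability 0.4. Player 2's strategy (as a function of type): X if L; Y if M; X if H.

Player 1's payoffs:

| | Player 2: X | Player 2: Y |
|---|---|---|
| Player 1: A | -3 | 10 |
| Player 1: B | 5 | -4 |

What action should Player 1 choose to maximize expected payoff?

B

E[A] = 0.4·(-3) + 0.2·(10) + 0.4·(-3) = -0.4
E[B] = 0.4·(5) + 0.2·(-4) + 0.4·(5) = 3.2
Best response: B (3.2 is the largest).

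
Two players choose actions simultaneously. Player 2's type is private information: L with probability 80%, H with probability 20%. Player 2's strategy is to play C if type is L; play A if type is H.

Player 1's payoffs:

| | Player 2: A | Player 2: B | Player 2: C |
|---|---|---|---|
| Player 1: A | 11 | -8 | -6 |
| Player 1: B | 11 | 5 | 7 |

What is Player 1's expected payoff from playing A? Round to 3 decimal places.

E[A] = 0.8·(-6) + 0.2·11 = (-4.8) + 2.2 = -2.6

-2.600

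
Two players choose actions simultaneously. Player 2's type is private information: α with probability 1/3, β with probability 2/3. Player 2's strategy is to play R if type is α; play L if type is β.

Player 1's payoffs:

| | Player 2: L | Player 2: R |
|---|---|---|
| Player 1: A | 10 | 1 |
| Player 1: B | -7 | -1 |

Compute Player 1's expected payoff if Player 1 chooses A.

E[A] = 1/3·1 + 2/3·10 = 1/3 + 20/3 = 7

7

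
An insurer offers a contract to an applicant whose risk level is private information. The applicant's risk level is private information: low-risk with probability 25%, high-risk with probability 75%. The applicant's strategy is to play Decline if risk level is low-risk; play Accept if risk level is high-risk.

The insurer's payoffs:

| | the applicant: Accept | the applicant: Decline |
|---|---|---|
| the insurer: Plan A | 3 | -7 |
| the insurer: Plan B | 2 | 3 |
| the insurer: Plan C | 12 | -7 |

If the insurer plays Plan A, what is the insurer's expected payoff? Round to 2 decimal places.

0.50

E[Plan A] = 0.25·(-7) + 0.75·3 = (-1.75) + 2.25 = 0.5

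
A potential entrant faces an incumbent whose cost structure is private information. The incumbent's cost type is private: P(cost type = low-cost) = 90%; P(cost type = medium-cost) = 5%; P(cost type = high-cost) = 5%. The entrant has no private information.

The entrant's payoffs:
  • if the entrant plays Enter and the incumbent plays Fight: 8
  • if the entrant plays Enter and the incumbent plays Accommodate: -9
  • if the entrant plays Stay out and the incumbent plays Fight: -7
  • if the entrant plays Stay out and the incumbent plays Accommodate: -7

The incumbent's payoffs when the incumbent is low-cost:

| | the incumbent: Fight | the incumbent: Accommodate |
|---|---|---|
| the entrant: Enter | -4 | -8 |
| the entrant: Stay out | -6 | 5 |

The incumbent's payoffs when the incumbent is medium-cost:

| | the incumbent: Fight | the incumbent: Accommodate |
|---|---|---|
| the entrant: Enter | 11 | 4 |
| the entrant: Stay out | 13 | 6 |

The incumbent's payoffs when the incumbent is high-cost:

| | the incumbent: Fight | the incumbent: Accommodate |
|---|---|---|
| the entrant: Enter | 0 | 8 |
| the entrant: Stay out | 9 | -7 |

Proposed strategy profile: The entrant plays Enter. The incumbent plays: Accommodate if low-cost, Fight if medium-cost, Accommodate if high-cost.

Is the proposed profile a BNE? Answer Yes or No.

The entrant plays Enter: E[Enter] = 0.9·(-9) + 0.05·(8) + 0.05·(-9) = -8.15; E[Stay out] = -7. Not best-responding. ✗
The incumbent (cost type low-cost), facing Enter: Fight gives -4, Accommodate gives -8. Proposed Accommodate is not best — profitable deviation exists. ✗
The incumbent (cost type medium-cost), facing Enter: Fight gives 11, Accommodate gives 4. Proposed Fight is best. ✓
The incumbent (cost type high-cost), facing Enter: Fight gives 0, Accommodate gives 8. Proposed Accommodate is best. ✓

No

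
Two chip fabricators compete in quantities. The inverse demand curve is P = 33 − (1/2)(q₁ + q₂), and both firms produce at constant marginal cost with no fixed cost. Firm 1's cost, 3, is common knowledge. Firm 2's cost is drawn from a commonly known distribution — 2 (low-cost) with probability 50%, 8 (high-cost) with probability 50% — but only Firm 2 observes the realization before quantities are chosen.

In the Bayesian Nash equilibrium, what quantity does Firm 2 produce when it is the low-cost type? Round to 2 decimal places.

Type-c best response for Firm 2: q₂(c) = (33 − c) − q₁/2.
Firm 1 maximizes expected profit; its first-order condition is 33 − q₁ − (1/2)E[q₂] − 3 = 0.
Substituting E[q₂] and solving: E[c₂] = 5, so q₁ = (33 − 2·3 + 5)/(3/2) = 21.3333.
q₂(low-cost) = (33 − 2 − (1/2)·21.3333) = 20.3333.

20.33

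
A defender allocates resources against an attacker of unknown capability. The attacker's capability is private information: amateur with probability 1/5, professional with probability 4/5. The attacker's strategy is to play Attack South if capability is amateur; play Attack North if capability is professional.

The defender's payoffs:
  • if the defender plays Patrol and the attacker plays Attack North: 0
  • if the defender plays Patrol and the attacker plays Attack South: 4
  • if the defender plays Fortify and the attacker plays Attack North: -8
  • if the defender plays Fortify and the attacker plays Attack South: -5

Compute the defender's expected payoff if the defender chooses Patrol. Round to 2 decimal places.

E[Patrol] = 1/5·4 + 4/5·0 = 4/5 + 0 = 4/5

0.80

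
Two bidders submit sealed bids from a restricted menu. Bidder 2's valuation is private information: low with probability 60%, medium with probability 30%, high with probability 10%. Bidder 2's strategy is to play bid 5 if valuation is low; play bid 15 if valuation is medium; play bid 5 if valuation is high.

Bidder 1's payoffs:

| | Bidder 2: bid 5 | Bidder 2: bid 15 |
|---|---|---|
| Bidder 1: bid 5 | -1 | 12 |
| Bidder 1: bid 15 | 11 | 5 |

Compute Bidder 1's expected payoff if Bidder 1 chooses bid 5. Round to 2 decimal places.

E[bid 5] = 0.6·(-1) + 0.3·12 + 0.1·(-1) = (-0.6) + 3.6 + (-0.1) = 2.9

2.90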